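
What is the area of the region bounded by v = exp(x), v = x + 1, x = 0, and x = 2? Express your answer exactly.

On [0, 2], (exp(x)) - (x + 1) = -x + exp(x) - 1 is ≥ 0 throughout, so the area is a single integral of |-x + exp(x) - 1|.
∫[0,2] (-x + exp(x) - 1) dx = -5 + exp(2).

-5 + exp(2)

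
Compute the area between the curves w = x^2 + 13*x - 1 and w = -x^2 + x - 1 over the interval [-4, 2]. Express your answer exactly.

The difference (x^2 + 13*x - 1) - (-x^2 + x - 1) = 2*x^2 + 12*x changes sign at x = 0 inside [-4, 2], so split the integral there.
∫[-4,0] (2*x^2 + 12*x) dx = -160/3; the area of that piece is 160/3.
∫[0,2] (2*x^2 + 12*x) dx = 88/3.
Total area = 160/3 + 88/3 = 248/3.

248/3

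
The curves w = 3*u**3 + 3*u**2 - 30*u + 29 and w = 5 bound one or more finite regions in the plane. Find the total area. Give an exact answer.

443/2

Set the curves equal: 3*u**3 + 3*u**2 - 30*u + 29 = 5, so 3*u**3 + 3*u**2 - 30*u + 24 = 0, which factors as 3*(u - 2)*(u - 1)*(u + 4) = 0. The curves meet at u = -4, 1, 2.
On [-4, 1], w = 3*u**3 + 3*u**2 - 30*u + 29 is on top; that piece has area ∫[-4,1] (3*u**3 + 3*u**2 - 30*u + 24) du = 875/4.
On [1, 2], w = 5 is on top; that piece has area ∫[1,2] (-(3*u**3 + 3*u**2 - 30*u + 24)) du = 11/4.
Total enclosed area = 875/4 + 11/4 = 443/2.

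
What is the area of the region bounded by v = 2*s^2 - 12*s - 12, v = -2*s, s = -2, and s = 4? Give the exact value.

298/3

The difference (2*s^2 - 12*s - 12) - (-2*s) = 2*s^2 - 10*s - 12 changes sign at s = -1 inside [-2, 4], so split the integral there.
∫[-2,-1] (2*s^2 - 10*s - 12) ds = 23/3.
∫[-1,4] (2*s^2 - 10*s - 12) ds = -275/3; the area of that piece is 275/3.
Total area = 23/3 + 275/3 = 298/3.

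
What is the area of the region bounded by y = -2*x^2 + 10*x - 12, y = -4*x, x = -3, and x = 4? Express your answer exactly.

The difference (-2*x^2 + 10*x - 12) - (-4*x) = -2*x^2 + 14*x - 12 changes sign at x = 1 inside [-3, 4], so split the integral there.
∫[-3,1] (-2*x^2 + 14*x - 12) dx = -368/3; the area of that piece is 368/3.
∫[1,4] (-2*x^2 + 14*x - 12) dx = 27.
Total area = 368/3 + 27 = 449/3.

449/3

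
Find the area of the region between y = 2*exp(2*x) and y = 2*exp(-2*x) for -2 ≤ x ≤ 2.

The difference (2*exp(2*x)) - (2*exp(-2*x)) = 2*exp(2*x) - 2*exp(-2*x) changes sign at x = 0 inside [-2, 2], so split the integral there.
∫[-2,0] (2*exp(2*x) - 2*exp(-2*x)) dx = -exp(4) - exp(-4) + 2; the area of that piece is -2 + exp(-4) + exp(4).
∫[0,2] (2*exp(2*x) - 2*exp(-2*x)) dx = -2 + exp(-4) + exp(4).
Total area = (-2 + exp(-4) + exp(4)) + (-2 + exp(-4) + exp(4)) = -4 + 2*exp(-4) + 2*exp(4).

-4 + 2*exp(-4) + 2*exp(4)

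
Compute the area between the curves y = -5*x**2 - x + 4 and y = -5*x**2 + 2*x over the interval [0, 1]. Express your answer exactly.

5/2

On [0, 1], (-5*x**2 - x + 4) - (-5*x**2 + 2*x) = -3*x + 4 is ≥ 0 throughout, so the area is a single integral of |-3*x + 4|.
∫[0,1] (-3*x + 4) dx = 5/2.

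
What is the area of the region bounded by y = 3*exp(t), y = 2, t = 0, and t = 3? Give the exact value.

-9 + 3*exp(3)

On [0, 3], (3*exp(t)) - (2) = 3*exp(t) - 2 is ≥ 0 throughout, so the area is a single integral of |3*exp(t) - 2|.
∫[0,3] (3*exp(t) - 2) dt = -9 + 3*exp(3).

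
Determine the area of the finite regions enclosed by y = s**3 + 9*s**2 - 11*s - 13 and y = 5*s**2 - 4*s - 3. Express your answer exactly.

Set the curves equal: s**3 + 9*s**2 - 11*s - 13 = 5*s**2 - 4*s - 3, so s**3 + 4*s**2 - 7*s - 10 = 0, which factors as (s - 2)*(s + 1)*(s + 5) = 0. The curves meet at s = -5, -1, 2.
On [-5, -1], y = s**3 + 9*s**2 - 11*s - 13 is on top; that piece has area ∫[-5,-1] (s**3 + 4*s**2 - 7*s - 10) ds = 160/3.
On [-1, 2], y = 5*s**2 - 4*s - 3 is on top; that piece has area ∫[-1,2] (-(s**3 + 4*s**2 - 7*s - 10)) ds = 99/4.
Total enclosed area = 160/3 + 99/4 = 937/12.

937/12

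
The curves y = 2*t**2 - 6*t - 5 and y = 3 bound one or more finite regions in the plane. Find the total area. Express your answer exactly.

125/3

Set the curves equal: 2*t**2 - 6*t - 5 = 3, so 2*t**2 - 6*t - 8 = 0, which factors as 2*(t - 4)*(t + 1) = 0. The curves meet at t = -1, 4.
On [-1, 4], y = 3 is on top; that piece has area ∫[-1,4] (-(2*t**2 - 6*t - 8)) dt = 125/3.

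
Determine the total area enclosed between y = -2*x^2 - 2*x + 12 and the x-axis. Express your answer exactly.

The curve meets the x-axis where -2*x^2 - 2*x + 12 = 0, i.e. -2*(x - 2)*(x + 3) = 0, at x = -3, 2.
On [-3, 2] the curve lies above the axis; ∫[-3,2] (-2*x^2 - 2*x + 12) dx = 125/3, giving area 125/3.

125/3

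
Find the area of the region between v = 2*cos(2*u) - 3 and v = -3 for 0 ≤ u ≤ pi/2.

2

The difference (2*cos(2*u) - 3) - (-3) = 2*cos(2*u) changes sign at u = pi/4 inside [0, pi/2], so split the integral there.
∫[0,pi/4] (2*cos(2*u)) du = 1.
∫[pi/4,pi/2] (2*cos(2*u)) du = -1; the area of that piece is 1.
Total area = 1 + 1 = 2.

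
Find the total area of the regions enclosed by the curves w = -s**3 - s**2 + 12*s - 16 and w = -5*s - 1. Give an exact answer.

Set the curves equal: -s**3 - s**2 + 12*s - 16 = -5*s - 1, so -s**3 - s**2 + 17*s - 15 = 0, which factors as -(s - 3)*(s - 1)*(s + 5) = 0. The curves meet at s = -5, 1, 3.
On [-5, 1], w = -5*s - 1 is on top; that piece has area ∫[-5,1] (-(-s**3 - s**2 + 17*s - 15)) ds = 180.
On [1, 3], w = -s**3 - s**2 + 12*s - 16 is on top; that piece has area ∫[1,3] (-s**3 - s**2 + 17*s - 15) ds = 28/3.
Total enclosed area = 180 + 28/3 = 568/3.

568/3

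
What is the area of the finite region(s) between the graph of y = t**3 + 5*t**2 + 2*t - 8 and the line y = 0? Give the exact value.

253/12

The curve meets the t-axis where t**3 + 5*t**2 + 2*t - 8 = 0, i.e. (t - 1)*(t + 2)*(t + 4) = 0, at t = -4, -2, 1.
On [-4, -2] the curve lies above the axis; ∫[-4,-2] (t**3 + 5*t**2 + 2*t - 8) dt = 16/3, giving area 16/3.
On [-2, 1] the curve lies below the axis; ∫[-2,1] (t**3 + 5*t**2 + 2*t - 8) dt = -63/4, giving area 63/4.
Total area = 16/3 + 63/4 = 253/12.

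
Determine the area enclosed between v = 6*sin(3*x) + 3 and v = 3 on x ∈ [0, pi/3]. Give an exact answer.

On [0, pi/3], (6*sin(3*x) + 3) - (3) = 6*sin(3*x) is ≥ 0 throughout, so the area is a single integral of |6*sin(3*x)|.
∫[0,pi/3] (6*sin(3*x)) dx = 4.

4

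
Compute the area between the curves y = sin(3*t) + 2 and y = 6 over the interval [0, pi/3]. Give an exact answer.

On [0, pi/3], (sin(3*t) + 2) - (6) = sin(3*t) - 4 is ≤ 0 throughout, so the area is a single integral of |sin(3*t) - 4|.
∫[0,pi/3] (sin(3*t) - 4) dt = 2/3 - 4*pi/3; the area of that piece is -2/3 + 4*pi/3.

-2/3 + 4*pi/3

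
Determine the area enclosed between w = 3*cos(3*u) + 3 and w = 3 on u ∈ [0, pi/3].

2

The difference (3*cos(3*u) + 3) - (3) = 3*cos(3*u) changes sign at u = pi/6 inside [0, pi/3], so split the integral there.
∫[0,pi/6] (3*cos(3*u)) du = 1.
∫[pi/6,pi/3] (3*cos(3*u)) du = -1; the area of that piece is 1.
Total area = 1 + 1 = 2.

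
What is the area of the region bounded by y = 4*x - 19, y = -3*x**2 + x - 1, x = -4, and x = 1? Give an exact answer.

129/2

The difference (4*x - 19) - (-3*x**2 + x - 1) = 3*x**2 + 3*x - 18 changes sign at x = -3 inside [-4, 1], so split the integral there.
∫[-4,-3] (3*x**2 + 3*x - 18) dx = 17/2.
∫[-3,1] (3*x**2 + 3*x - 18) dx = -56; the area of that piece is 56.
Total area = 17/2 + 56 = 129/2.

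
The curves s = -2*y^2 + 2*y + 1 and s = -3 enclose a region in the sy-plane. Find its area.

9

Both boundary curves give s as a function of y, so integrate with respect to y. Setting them equal: -2*y^2 + 2*y + 4 = 0, i.e. -2*(y - 2)*(y + 1) = 0, so they meet at y = -1, 2.
For y in [-1, 2], s = -2*y^2 + 2*y + 1 is on the right; area = ∫[-1,2] (-2*y^2 + 2*y + 4) dy = 9.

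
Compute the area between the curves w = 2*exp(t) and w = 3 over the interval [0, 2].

The difference (2*exp(t)) - (3) = 2*exp(t) - 3 changes sign at t = log(3/2) inside [0, 2], so split the integral there.
∫[0,log(3/2)] (2*exp(t) - 3) dt = log(8/27) + 1; the area of that piece is -1 + log(27/8).
∫[log(3/2),2] (2*exp(t) - 3) dt = -9 - 3*log(2) + 3*log(3) + 2*exp(2).
Total area = (-1 + log(27/8)) + (-9 - 3*log(2) + 3*log(3) + 2*exp(2)) = -10 - 6*log(2) + 6*log(3) + 2*exp(2).

-10 - 6*log(2) + 6*log(3) + 2*exp(2)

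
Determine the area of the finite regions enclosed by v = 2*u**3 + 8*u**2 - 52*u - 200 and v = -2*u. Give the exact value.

Set the curves equal: 2*u**3 + 8*u**2 - 52*u - 200 = -2*u, so 2*u**3 + 8*u**2 - 50*u - 200 = 0, which factors as 2*(u - 5)*(u + 4)*(u + 5) = 0. The curves meet at u = -5, -4, 5.
On [-5, -4], v = 2*u**3 + 8*u**2 - 52*u - 200 is on top; that piece has area ∫[-5,-4] (2*u**3 + 8*u**2 - 50*u - 200) du = 19/6.
On [-4, 5], v = -2*u is on top; that piece has area ∫[-4,5] (-(2*u**3 + 8*u**2 - 50*u - 200)) du = 2673/2.
Total enclosed area = 19/6 + 2673/2 = 4019/3.

4019/3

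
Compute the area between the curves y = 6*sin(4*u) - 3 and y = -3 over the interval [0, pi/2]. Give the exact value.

The difference (6*sin(4*u) - 3) - (-3) = 6*sin(4*u) changes sign at u = pi/4 inside [0, pi/2], so split the integral there.
∫[0,pi/4] (6*sin(4*u)) du = 3.
∫[pi/4,pi/2] (6*sin(4*u)) du = -3; the area of that piece is 3.
Total area = 3 + 3 = 6.

6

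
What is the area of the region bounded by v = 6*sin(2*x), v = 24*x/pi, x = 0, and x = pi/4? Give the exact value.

3 - 3*pi/4

On [0, pi/4], (6*sin(2*x)) - (24*x/pi) = -24*x/pi + 6*sin(2*x) is ≥ 0 throughout, so the area is a single integral of |-24*x/pi + 6*sin(2*x)|.
∫[0,pi/4] (-24*x/pi + 6*sin(2*x)) dx = 3 - 3*pi/4.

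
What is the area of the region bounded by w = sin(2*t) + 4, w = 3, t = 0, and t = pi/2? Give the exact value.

On [0, pi/2], (sin(2*t) + 4) - (3) = sin(2*t) + 1 is ≥ 0 throughout, so the area is a single integral of |sin(2*t) + 1|.
∫[0,pi/2] (sin(2*t) + 1) dt = 1 + pi/2.

1 + pi/2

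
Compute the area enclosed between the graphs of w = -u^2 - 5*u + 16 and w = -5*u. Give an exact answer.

Set the curves equal: -u^2 - 5*u + 16 = -5*u, so -u^2 + 16 = 0, which factors as -(u - 4)*(u + 4) = 0. The curves meet at u = -4, 4.
On [-4, 4], w = -u^2 - 5*u + 16 is on top; that piece has area ∫[-4,4] (-u^2 + 16) du = 256/3.

256/3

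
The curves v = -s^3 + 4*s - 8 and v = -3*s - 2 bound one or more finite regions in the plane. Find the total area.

131/4

Set the curves equal: -s^3 + 4*s - 8 = -3*s - 2, so -s^3 + 7*s - 6 = 0, which factors as -(s - 2)*(s - 1)*(s + 3) = 0. The curves meet at s = -3, 1, 2.
On [-3, 1], v = -3*s - 2 is on top; that piece has area ∫[-3,1] (-(-s^3 + 7*s - 6)) ds = 32.
On [1, 2], v = -s^3 + 4*s - 8 is on top; that piece has area ∫[1,2] (-s^3 + 7*s - 6) ds = 3/4.
Total enclosed area = 32 + 3/4 = 131/4.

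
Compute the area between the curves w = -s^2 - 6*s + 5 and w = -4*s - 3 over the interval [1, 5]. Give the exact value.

116/3

The difference (-s^2 - 6*s + 5) - (-4*s - 3) = -s^2 - 2*s + 8 changes sign at s = 2 inside [1, 5], so split the integral there.
∫[1,2] (-s^2 - 2*s + 8) ds = 8/3.
∫[2,5] (-s^2 - 2*s + 8) ds = -36; the area of that piece is 36.
Total area = 8/3 + 36 = 116/3.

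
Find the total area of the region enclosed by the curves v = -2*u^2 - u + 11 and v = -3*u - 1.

125/3

Set the curves equal: -2*u^2 - u + 11 = -3*u - 1, so -2*u^2 + 2*u + 12 = 0, which factors as -2*(u - 3)*(u + 2) = 0. The curves meet at u = -2, 3.
On [-2, 3], v = -2*u^2 - u + 11 is on top; that piece has area ∫[-2,3] (-2*u^2 + 2*u + 12) du = 125/3.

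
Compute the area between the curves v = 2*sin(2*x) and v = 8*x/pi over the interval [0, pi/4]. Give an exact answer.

On [0, pi/4], (2*sin(2*x)) - (8*x/pi) = -8*x/pi + 2*sin(2*x) is ≥ 0 throughout, so the area is a single integral of |-8*x/pi + 2*sin(2*x)|.
∫[0,pi/4] (-8*x/pi + 2*sin(2*x)) dx = 1 - pi/4.

1 - pi/4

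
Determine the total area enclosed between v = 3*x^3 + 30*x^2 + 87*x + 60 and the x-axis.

71/2

The curve meets the x-axis where 3*x^3 + 30*x^2 + 87*x + 60 = 0, i.e. 3*(x + 1)*(x + 4)*(x + 5) = 0, at x = -5, -4, -1.
On [-5, -4] the curve lies above the axis; ∫[-5,-4] (3*x^3 + 30*x^2 + 87*x + 60) dx = 7/4, giving area 7/4.
On [-4, -1] the curve lies below the axis; ∫[-4,-1] (3*x^3 + 30*x^2 + 87*x + 60) dx = -135/4, giving area 135/4.
Total area = 7/4 + 135/4 = 71/2.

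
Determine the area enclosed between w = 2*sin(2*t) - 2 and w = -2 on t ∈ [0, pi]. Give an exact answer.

The difference (2*sin(2*t) - 2) - (-2) = 2*sin(2*t) changes sign at t = pi/2 inside [0, pi], so split the integral there.
∫[0,pi/2] (2*sin(2*t)) dt = 2.
∫[pi/2,pi] (2*sin(2*t)) dt = -2; the area of that piece is 2.
Total area = 2 + 2 = 4.

4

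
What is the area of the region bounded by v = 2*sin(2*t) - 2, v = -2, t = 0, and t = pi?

The difference (2*sin(2*t) - 2) - (-2) = 2*sin(2*t) changes sign at t = pi/2 inside [0, pi], so split the integral there.
∫[0,pi/2] (2*sin(2*t)) dt = 2.
∫[pi/2,pi] (2*sin(2*t)) dt = -2; the area of that piece is 2.
Total area = 2 + 2 = 4.

4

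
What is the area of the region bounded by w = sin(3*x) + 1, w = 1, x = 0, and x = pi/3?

On [0, pi/3], (sin(3*x) + 1) - (1) = sin(3*x) is ≥ 0 throughout, so the area is a single integral of |sin(3*x)|.
∫[0,pi/3] (sin(3*x)) dx = 2/3.

2/3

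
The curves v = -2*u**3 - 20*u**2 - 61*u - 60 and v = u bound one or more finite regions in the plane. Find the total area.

37/6

Set the curves equal: -2*u**3 - 20*u**2 - 61*u - 60 = u, so -2*u**3 - 20*u**2 - 62*u - 60 = 0, which factors as -2*(u + 2)*(u + 3)*(u + 5) = 0. The curves meet at u = -5, -3, -2.
On [-5, -3], v = u is on top; that piece has area ∫[-5,-3] (-(-2*u**3 - 20*u**2 - 62*u - 60)) du = 16/3.
On [-3, -2], v = -2*u**3 - 20*u**2 - 61*u - 60 is on top; that piece has area ∫[-3,-2] (-2*u**3 - 20*u**2 - 62*u - 60) du = 5/6.
Total enclosed area = 16/3 + 5/6 = 37/6.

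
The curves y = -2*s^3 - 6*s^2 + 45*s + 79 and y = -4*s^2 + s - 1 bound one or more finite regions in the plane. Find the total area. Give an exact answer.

Set the curves equal: -2*s^3 - 6*s^2 + 45*s + 79 = -4*s^2 + s - 1, so -2*s^3 - 2*s^2 + 44*s + 80 = 0, which factors as -2*(s - 5)*(s + 2)*(s + 4) = 0. The curves meet at s = -4, -2, 5.
On [-4, -2], y = -4*s^2 + s - 1 is on top; that piece has area ∫[-4,-2] (-(-2*s^3 - 2*s^2 + 44*s + 80)) ds = 64/3.
On [-2, 5], y = -2*s^3 - 6*s^2 + 45*s + 79 is on top; that piece has area ∫[-2,5] (-2*s^3 - 2*s^2 + 44*s + 80) ds = 3773/6.
Total enclosed area = 64/3 + 3773/6 = 3901/6.

3901/6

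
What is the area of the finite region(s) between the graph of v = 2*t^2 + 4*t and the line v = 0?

8/3

The curve meets the t-axis where 2*t^2 + 4*t = 0, i.e. 2*t*(t + 2) = 0, at t = -2, 0.
On [-2, 0] the curve lies below the axis; ∫[-2,0] (2*t^2 + 4*t) dt = -8/3, giving area 8/3.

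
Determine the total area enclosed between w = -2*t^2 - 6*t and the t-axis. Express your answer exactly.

The curve meets the t-axis where -2*t^2 - 6*t = 0, i.e. -2*t*(t + 3) = 0, at t = -3, 0.
On [-3, 0] the curve lies above the axis; ∫[-3,0] (-2*t^2 - 6*t) dt = 9, giving area 9.

9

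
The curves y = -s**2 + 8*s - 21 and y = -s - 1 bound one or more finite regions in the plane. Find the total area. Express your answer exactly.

Set the curves equal: -s**2 + 8*s - 21 = -s - 1, so -s**2 + 9*s - 20 = 0, which factors as -(s - 5)*(s - 4) = 0. The curves meet at s = 4, 5.
On [4, 5], y = -s**2 + 8*s - 21 is on top; that piece has area ∫[4,5] (-s**2 + 9*s - 20) ds = 1/6.

1/6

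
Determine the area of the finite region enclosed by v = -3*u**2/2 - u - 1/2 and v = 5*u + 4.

2

Set the curves equal: -3*u**2/2 - u - 1/2 = 5*u + 4, so -3*u**2/2 - 6*u - 9/2 = 0, which factors as -3*(u + 1)*(u + 3)/2 = 0. The curves meet at u = -3, -1.
On [-3, -1], v = -3*u**2/2 - u - 1/2 is on top; that piece has area ∫[-3,-1] (-3*u**2/2 - 6*u - 9/2) du = 2.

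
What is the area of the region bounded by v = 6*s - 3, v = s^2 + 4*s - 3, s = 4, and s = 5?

34/3

On [4, 5], (6*s - 3) - (s^2 + 4*s - 3) = -s^2 + 2*s is ≤ 0 throughout, so the area is a single integral of |-s^2 + 2*s|.
∫[4,5] (-s^2 + 2*s) ds = -34/3; the area of that piece is 34/3.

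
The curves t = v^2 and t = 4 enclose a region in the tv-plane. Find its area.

32/3

Both boundary curves give t as a function of v, so integrate with respect to v. Setting them equal: v^2 - 4 = 0, i.e. (v - 2)*(v + 2) = 0, so they meet at v = -2, 2.
For v in [-2, 2], t = v^2 is on the left; area = ∫[-2,2] (-(v^2 - 4)) dv = 32/3.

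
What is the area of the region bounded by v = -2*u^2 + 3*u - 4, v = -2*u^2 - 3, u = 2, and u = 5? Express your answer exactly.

On [2, 5], (-2*u^2 + 3*u - 4) - (-2*u^2 - 3) = 3*u - 1 is ≥ 0 throughout, so the area is a single integral of |3*u - 1|.
∫[2,5] (3*u - 1) du = 57/2.

57/2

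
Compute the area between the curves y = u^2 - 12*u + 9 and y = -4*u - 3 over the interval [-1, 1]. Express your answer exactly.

On [-1, 1], (u^2 - 12*u + 9) - (-4*u - 3) = u^2 - 8*u + 12 is ≥ 0 throughout, so the area is a single integral of |u^2 - 8*u + 12|.
∫[-1,1] (u^2 - 8*u + 12) du = 74/3.

74/3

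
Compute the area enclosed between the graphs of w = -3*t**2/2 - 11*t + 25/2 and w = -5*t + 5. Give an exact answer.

Set the curves equal: -3*t**2/2 - 11*t + 25/2 = -5*t + 5, so -3*t**2/2 - 6*t + 15/2 = 0, which factors as -3*(t - 1)*(t + 5)/2 = 0. The curves meet at t = -5, 1.
On [-5, 1], w = -3*t**2/2 - 11*t + 25/2 is on top; that piece has area ∫[-5,1] (-3*t**2/2 - 6*t + 15/2) dt = 54.

54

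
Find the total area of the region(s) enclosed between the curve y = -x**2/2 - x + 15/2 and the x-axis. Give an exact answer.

The curve meets the x-axis where -x**2/2 - x + 15/2 = 0, i.e. -(x - 3)*(x + 5)/2 = 0, at x = -5, 3.
On [-5, 3] the curve lies above the axis; ∫[-5,3] (-x**2/2 - x + 15/2) dx = 128/3, giving area 128/3.

128/3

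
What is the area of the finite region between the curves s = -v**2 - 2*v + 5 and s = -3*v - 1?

125/6

Both boundary curves give s as a function of v, so integrate with respect to v. Setting them equal: -v**2 + v + 6 = 0, i.e. -(v - 3)*(v + 2) = 0, so they meet at v = -2, 3.
For v in [-2, 3], s = -v**2 - 2*v + 5 is on the right; area = ∫[-2,3] (-v**2 + v + 6) dv = 125/6.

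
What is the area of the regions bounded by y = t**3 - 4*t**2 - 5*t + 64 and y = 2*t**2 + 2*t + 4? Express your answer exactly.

517/2

Set the curves equal: t**3 - 4*t**2 - 5*t + 64 = 2*t**2 + 2*t + 4, so t**3 - 6*t**2 - 7*t + 60 = 0, which factors as (t - 5)*(t - 4)*(t + 3) = 0. The curves meet at t = -3, 4, 5.
On [-3, 4], y = t**3 - 4*t**2 - 5*t + 64 is on top; that piece has area ∫[-3,4] (t**3 - 6*t**2 - 7*t + 60) dt = 1029/4.
On [4, 5], y = 2*t**2 + 2*t + 4 is on top; that piece has area ∫[4,5] (-(t**3 - 6*t**2 - 7*t + 60)) dt = 5/4.
Total enclosed area = 1029/4 + 5/4 = 517/2.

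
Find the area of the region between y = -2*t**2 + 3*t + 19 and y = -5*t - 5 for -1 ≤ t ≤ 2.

On [-1, 2], (-2*t**2 + 3*t + 19) - (-5*t - 5) = -2*t**2 + 8*t + 24 is ≥ 0 throughout, so the area is a single integral of |-2*t**2 + 8*t + 24|.
∫[-1,2] (-2*t**2 + 8*t + 24) dt = 78.

78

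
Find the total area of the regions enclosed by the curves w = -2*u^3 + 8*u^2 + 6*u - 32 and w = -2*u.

296/3

Set the curves equal: -2*u^3 + 8*u^2 + 6*u - 32 = -2*u, so -2*u^3 + 8*u^2 + 8*u - 32 = 0, which factors as -2*(u - 4)*(u - 2)*(u + 2) = 0. The curves meet at u = -2, 2, 4.
On [-2, 2], w = -2*u is on top; that piece has area ∫[-2,2] (-(-2*u^3 + 8*u^2 + 8*u - 32)) du = 256/3.
On [2, 4], w = -2*u^3 + 8*u^2 + 6*u - 32 is on top; that piece has area ∫[2,4] (-2*u^3 + 8*u^2 + 8*u - 32) du = 40/3.
Total enclosed area = 256/3 + 40/3 = 296/3.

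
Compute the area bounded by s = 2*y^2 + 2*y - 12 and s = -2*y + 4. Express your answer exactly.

72

Both boundary curves give s as a function of y, so integrate with respect to y. Setting them equal: 2*y^2 + 4*y - 16 = 0, i.e. 2*(y - 2)*(y + 4) = 0, so they meet at y = -4, 2.
For y in [-4, 2], s = 2*y^2 + 2*y - 12 is on the left; area = ∫[-4,2] (-(2*y^2 + 4*y - 16)) dy = 72.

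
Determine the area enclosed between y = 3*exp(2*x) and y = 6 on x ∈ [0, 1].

-21/2 + 6*log(2) + 3*exp(2)/2

The difference (3*exp(2*x)) - (6) = 3*exp(2*x) - 6 changes sign at x = log(2)/2 inside [0, 1], so split the integral there.
∫[0,log(2)/2] (3*exp(2*x) - 6) dx = 3/2 - log(8); the area of that piece is -3/2 + log(8).
∫[log(2)/2,1] (3*exp(2*x) - 6) dx = -9 + 3*log(2) + 3*exp(2)/2.
Total area = (-3/2 + log(8)) + (-9 + 3*log(2) + 3*exp(2)/2) = -21/2 + 6*log(2) + 3*exp(2)/2.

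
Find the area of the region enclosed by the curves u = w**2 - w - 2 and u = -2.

Both boundary curves give u as a function of w, so integrate with respect to w. Setting them equal: w**2 - w = 0, i.e. w*(w - 1) = 0, so they meet at w = 0, 1.
For w in [0, 1], u = w**2 - w - 2 is on the left; area = ∫[0,1] (-(w**2 - w)) dw = 1/6.

1/6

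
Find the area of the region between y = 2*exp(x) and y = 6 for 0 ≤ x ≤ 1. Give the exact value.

On [0, 1], (2*exp(x)) - (6) = 2*exp(x) - 6 is ≤ 0 throughout, so the area is a single integral of |2*exp(x) - 6|.
∫[0,1] (2*exp(x) - 6) dx = -8 + 2*exp(1); the area of that piece is 8 - 2*exp(1).

8 - 2*exp(1)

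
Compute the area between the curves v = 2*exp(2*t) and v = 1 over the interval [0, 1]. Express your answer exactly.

On [0, 1], (2*exp(2*t)) - (1) = 2*exp(2*t) - 1 is ≥ 0 throughout, so the area is a single integral of |2*exp(2*t) - 1|.
∫[0,1] (2*exp(2*t) - 1) dt = -2 + exp(2).

-2 + exp(2)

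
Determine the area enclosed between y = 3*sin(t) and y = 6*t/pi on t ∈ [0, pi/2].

3 - 3*pi/4

On [0, pi/2], (3*sin(t)) - (6*t/pi) = -6*t/pi + 3*sin(t) is ≥ 0 throughout, so the area is a single integral of |-6*t/pi + 3*sin(t)|.
∫[0,pi/2] (-6*t/pi + 3*sin(t)) dt = 3 - 3*pi/4.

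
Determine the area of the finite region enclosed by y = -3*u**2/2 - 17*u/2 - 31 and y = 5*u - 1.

Set the curves equal: -3*u**2/2 - 17*u/2 - 31 = 5*u - 1, so -3*u**2/2 - 27*u/2 - 30 = 0, which factors as -3*(u + 4)*(u + 5)/2 = 0. The curves meet at u = -5, -4.
On [-5, -4], y = -3*u**2/2 - 17*u/2 - 31 is on top; that piece has area ∫[-5,-4] (-3*u**2/2 - 27*u/2 - 30) du = 1/4.

1/4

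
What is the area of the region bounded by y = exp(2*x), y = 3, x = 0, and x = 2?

-17/2 + 3*log(3) + exp(4)/2

The difference (exp(2*x)) - (3) = exp(2*x) - 3 changes sign at x = log(3)/2 inside [0, 2], so split the integral there.
∫[0,log(3)/2] (exp(2*x) - 3) dx = 1 - 3*log(3)/2; the area of that piece is -1 + 3*log(3)/2.
∫[log(3)/2,2] (exp(2*x) - 3) dx = -15/2 + 3*log(3)/2 + exp(4)/2.
Total area = (-1 + 3*log(3)/2) + (-15/2 + 3*log(3)/2 + exp(4)/2) = -17/2 + 3*log(3) + exp(4)/2.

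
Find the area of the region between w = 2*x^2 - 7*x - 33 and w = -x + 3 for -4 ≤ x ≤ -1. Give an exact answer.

121/3

The difference (2*x^2 - 7*x - 33) - (-x + 3) = 2*x^2 - 6*x - 36 changes sign at x = -3 inside [-4, -1], so split the integral there.
∫[-4,-3] (2*x^2 - 6*x - 36) dx = 29/3.
∫[-3,-1] (2*x^2 - 6*x - 36) dx = -92/3; the area of that piece is 92/3.
Total area = 29/3 + 92/3 = 121/3.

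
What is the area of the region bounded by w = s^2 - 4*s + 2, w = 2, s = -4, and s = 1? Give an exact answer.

The difference (s^2 - 4*s + 2) - (2) = s^2 - 4*s changes sign at s = 0 inside [-4, 1], so split the integral there.
∫[-4,0] (s^2 - 4*s) ds = 160/3.
∫[0,1] (s^2 - 4*s) ds = -5/3; the area of that piece is 5/3.
Total area = 160/3 + 5/3 = 55.

55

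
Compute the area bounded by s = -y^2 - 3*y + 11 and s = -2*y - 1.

343/6

Both boundary curves give s as a function of y, so integrate with respect to y. Setting them equal: -y^2 - y + 12 = 0, i.e. -(y - 3)*(y + 4) = 0, so they meet at y = -4, 3.
For y in [-4, 3], s = -y^2 - 3*y + 11 is on the right; area = ∫[-4,3] (-y^2 - y + 12) dy = 343/6.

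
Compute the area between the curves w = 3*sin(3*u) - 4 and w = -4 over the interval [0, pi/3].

2

On [0, pi/3], (3*sin(3*u) - 4) - (-4) = 3*sin(3*u) is ≥ 0 throughout, so the area is a single integral of |3*sin(3*u)|.
∫[0,pi/3] (3*sin(3*u)) du = 2.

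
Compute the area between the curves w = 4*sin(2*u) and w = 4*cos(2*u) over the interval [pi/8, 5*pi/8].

On [pi/8, 5*pi/8], (4*sin(2*u)) - (4*cos(2*u)) = 4*sin(2*u) - 4*cos(2*u) is ≥ 0 throughout, so the area is a single integral of |4*sin(2*u) - 4*cos(2*u)|.
∫[pi/8,5*pi/8] (4*sin(2*u) - 4*cos(2*u)) du = 4*sqrt(2).

4*sqrt(2)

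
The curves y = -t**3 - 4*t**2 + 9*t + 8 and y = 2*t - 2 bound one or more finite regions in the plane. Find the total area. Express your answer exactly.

Set the curves equal: -t**3 - 4*t**2 + 9*t + 8 = 2*t - 2, so -t**3 - 4*t**2 + 7*t + 10 = 0, which factors as -(t - 2)*(t + 1)*(t + 5) = 0. The curves meet at t = -5, -1, 2.
On [-5, -1], y = 2*t - 2 is on top; that piece has area ∫[-5,-1] (-(-t**3 - 4*t**2 + 7*t + 10)) dt = 160/3.
On [-1, 2], y = -t**3 - 4*t**2 + 9*t + 8 is on top; that piece has area ∫[-1,2] (-t**3 - 4*t**2 + 7*t + 10) dt = 99/4.
Total enclosed area = 160/3 + 99/4 = 937/12.

937/12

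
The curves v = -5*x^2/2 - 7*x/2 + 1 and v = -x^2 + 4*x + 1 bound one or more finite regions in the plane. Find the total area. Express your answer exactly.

125/4

Set the curves equal: -5*x^2/2 - 7*x/2 + 1 = -x^2 + 4*x + 1, so -3*x^2/2 - 15*x/2 = 0, which factors as -3*x*(x + 5)/2 = 0. The curves meet at x = -5, 0.
On [-5, 0], v = -5*x^2/2 - 7*x/2 + 1 is on top; that piece has area ∫[-5,0] (-3*x^2/2 - 15*x/2) dx = 125/4.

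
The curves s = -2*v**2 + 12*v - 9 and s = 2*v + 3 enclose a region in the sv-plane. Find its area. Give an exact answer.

Both boundary curves give s as a function of v, so integrate with respect to v. Setting them equal: -2*v**2 + 10*v - 12 = 0, i.e. -2*(v - 3)*(v - 2) = 0, so they meet at v = 2, 3.
For v in [2, 3], s = -2*v**2 + 12*v - 9 is on the right; area = ∫[2,3] (-2*v**2 + 10*v - 12) dv = 1/3.

1/3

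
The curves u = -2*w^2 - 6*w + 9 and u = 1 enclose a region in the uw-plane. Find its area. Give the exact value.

125/3

Both boundary curves give u as a function of w, so integrate with respect to w. Setting them equal: -2*w^2 - 6*w + 8 = 0, i.e. -2*(w - 1)*(w + 4) = 0, so they meet at w = -4, 1.
For w in [-4, 1], u = -2*w^2 - 6*w + 9 is on the right; area = ∫[-4,1] (-2*w^2 - 6*w + 8) dw = 125/3.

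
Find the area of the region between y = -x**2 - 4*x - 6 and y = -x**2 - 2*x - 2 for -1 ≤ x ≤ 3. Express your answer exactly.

24

On [-1, 3], (-x**2 - 4*x - 6) - (-x**2 - 2*x - 2) = -2*x - 4 is ≤ 0 throughout, so the area is a single integral of |-2*x - 4|.
∫[-1,3] (-2*x - 4) dx = -24; the area of that piece is 24.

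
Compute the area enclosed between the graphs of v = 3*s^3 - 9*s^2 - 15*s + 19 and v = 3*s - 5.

Set the curves equal: 3*s^3 - 9*s^2 - 15*s + 19 = 3*s - 5, so 3*s^3 - 9*s^2 - 18*s + 24 = 0, which factors as 3*(s - 4)*(s - 1)*(s + 2) = 0. The curves meet at s = -2, 1, 4.
On [-2, 1], v = 3*s^3 - 9*s^2 - 15*s + 19 is on top; that piece has area ∫[-2,1] (3*s^3 - 9*s^2 - 18*s + 24) ds = 243/4.
On [1, 4], v = 3*s - 5 is on top; that piece has area ∫[1,4] (-(3*s^3 - 9*s^2 - 18*s + 24)) ds = 243/4.
Total enclosed area = 243/4 + 243/4 = 243/2.

243/2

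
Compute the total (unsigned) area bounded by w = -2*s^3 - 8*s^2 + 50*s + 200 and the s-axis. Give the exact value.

The curve meets the s-axis where -2*s^3 - 8*s^2 + 50*s + 200 = 0, i.e. -2*(s - 5)*(s + 4)*(s + 5) = 0, at s = -5, -4, 5.
On [-5, -4] the curve lies below the axis; ∫[-5,-4] (-2*s^3 - 8*s^2 + 50*s + 200) ds = -19/6, giving area 19/6.
On [-4, 5] the curve lies above the axis; ∫[-4,5] (-2*s^3 - 8*s^2 + 50*s + 200) ds = 2673/2, giving area 2673/2.
Total area = 19/6 + 2673/2 = 4019/3.

4019/3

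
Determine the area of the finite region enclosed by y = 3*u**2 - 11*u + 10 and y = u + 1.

Set the curves equal: 3*u**2 - 11*u + 10 = u + 1, so 3*u**2 - 12*u + 9 = 0, which factors as 3*(u - 3)*(u - 1) = 0. The curves meet at u = 1, 3.
On [1, 3], y = u + 1 is on top; that piece has area ∫[1,3] (-(3*u**2 - 12*u + 9)) du = 4.

4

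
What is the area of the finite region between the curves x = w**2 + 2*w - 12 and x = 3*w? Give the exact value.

343/6

Both boundary curves give x as a function of w, so integrate with respect to w. Setting them equal: w**2 - w - 12 = 0, i.e. (w - 4)*(w + 3) = 0, so they meet at w = -3, 4.
For w in [-3, 4], x = w**2 + 2*w - 12 is on the left; area = ∫[-3,4] (-(w**2 - w - 12)) dw = 343/6.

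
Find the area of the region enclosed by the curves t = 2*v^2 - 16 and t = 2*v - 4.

Both boundary curves give t as a function of v, so integrate with respect to v. Setting them equal: 2*v^2 - 2*v - 12 = 0, i.e. 2*(v - 3)*(v + 2) = 0, so they meet at v = -2, 3.
For v in [-2, 3], t = 2*v^2 - 16 is on the left; area = ∫[-2,3] (-(2*v^2 - 2*v - 12)) dv = 125/3.

125/3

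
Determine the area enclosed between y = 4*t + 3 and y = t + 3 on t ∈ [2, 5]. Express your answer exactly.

63/2

On [2, 5], (4*t + 3) - (t + 3) = 3*t is ≥ 0 throughout, so the area is a single integral of |3*t|.
∫[2,5] (3*t) dt = 63/2.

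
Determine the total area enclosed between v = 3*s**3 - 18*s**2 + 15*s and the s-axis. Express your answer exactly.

The curve meets the s-axis where 3*s**3 - 18*s**2 + 15*s = 0, i.e. 3*s*(s - 5)*(s - 1) = 0, at s = 0, 1, 5.
On [0, 1] the curve lies above the axis; ∫[0,1] (3*s**3 - 18*s**2 + 15*s) ds = 9/4, giving area 9/4.
On [1, 5] the curve lies below the axis; ∫[1,5] (3*s**3 - 18*s**2 + 15*s) ds = -96, giving area 96.
Total area = 9/4 + 96 = 393/4.

393/4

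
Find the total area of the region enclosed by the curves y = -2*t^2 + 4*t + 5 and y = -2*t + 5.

Set the curves equal: -2*t^2 + 4*t + 5 = -2*t + 5, so -2*t^2 + 6*t = 0, which factors as -2*t*(t - 3) = 0. The curves meet at t = 0, 3.
On [0, 3], y = -2*t^2 + 4*t + 5 is on top; that piece has area ∫[0,3] (-2*t^2 + 6*t) dt = 9.

9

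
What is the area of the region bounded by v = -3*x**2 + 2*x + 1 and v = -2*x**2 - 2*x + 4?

4/3

Set the curves equal: -3*x**2 + 2*x + 1 = -2*x**2 - 2*x + 4, so -x**2 + 4*x - 3 = 0, which factors as -(x - 3)*(x - 1) = 0. The curves meet at x = 1, 3.
On [1, 3], v = -3*x**2 + 2*x + 1 is on top; that piece has area ∫[1,3] (-x**2 + 4*x - 3) dx = 4/3.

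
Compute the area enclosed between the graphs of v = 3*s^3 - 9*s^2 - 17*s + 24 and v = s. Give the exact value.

Set the curves equal: 3*s^3 - 9*s^2 - 17*s + 24 = s, so 3*s^3 - 9*s^2 - 18*s + 24 = 0, which factors as 3*(s - 4)*(s - 1)*(s + 2) = 0. The curves meet at s = -2, 1, 4.
On [-2, 1], v = 3*s^3 - 9*s^2 - 17*s + 24 is on top; that piece has area ∫[-2,1] (3*s^3 - 9*s^2 - 18*s + 24) ds = 243/4.
On [1, 4], v = s is on top; that piece has area ∫[1,4] (-(3*s^3 - 9*s^2 - 18*s + 24)) ds = 243/4.
Total enclosed area = 243/4 + 243/4 = 243/2.

243/2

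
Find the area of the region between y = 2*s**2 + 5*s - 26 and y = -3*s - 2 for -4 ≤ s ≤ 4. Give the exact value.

544/3

The difference (2*s**2 + 5*s - 26) - (-3*s - 2) = 2*s**2 + 8*s - 24 changes sign at s = 2 inside [-4, 4], so split the integral there.
∫[-4,2] (2*s**2 + 8*s - 24) ds = -144; the area of that piece is 144.
∫[2,4] (2*s**2 + 8*s - 24) ds = 112/3.
Total area = 144 + 112/3 = 544/3.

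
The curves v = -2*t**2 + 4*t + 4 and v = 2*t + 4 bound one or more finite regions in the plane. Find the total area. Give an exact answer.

1/3

Set the curves equal: -2*t**2 + 4*t + 4 = 2*t + 4, so -2*t**2 + 2*t = 0, which factors as -2*t*(t - 1) = 0. The curves meet at t = 0, 1.
On [0, 1], v = -2*t**2 + 4*t + 4 is on top; that piece has area ∫[0,1] (-2*t**2 + 2*t) dt = 1/3.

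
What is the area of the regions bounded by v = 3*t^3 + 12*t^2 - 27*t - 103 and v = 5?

1741/4

Set the curves equal: 3*t^3 + 12*t^2 - 27*t - 103 = 5, so 3*t^3 + 12*t^2 - 27*t - 108 = 0, which factors as 3*(t - 3)*(t + 3)*(t + 4) = 0. The curves meet at t = -4, -3, 3.
On [-4, -3], v = 3*t^3 + 12*t^2 - 27*t - 103 is on top; that piece has area ∫[-4,-3] (3*t^3 + 12*t^2 - 27*t - 108) dt = 13/4.
On [-3, 3], v = 5 is on top; that piece has area ∫[-3,3] (-(3*t^3 + 12*t^2 - 27*t - 108)) dt = 432.
Total enclosed area = 13/4 + 432 = 1741/4.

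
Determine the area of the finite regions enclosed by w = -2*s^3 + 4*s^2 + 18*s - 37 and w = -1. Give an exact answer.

443/3

Set the curves equal: -2*s^3 + 4*s^2 + 18*s - 37 = -1, so -2*s^3 + 4*s^2 + 18*s - 36 = 0, which factors as -2*(s - 3)*(s - 2)*(s + 3) = 0. The curves meet at s = -3, 2, 3.
On [-3, 2], w = -1 is on top; that piece has area ∫[-3,2] (-(-2*s^3 + 4*s^2 + 18*s - 36)) ds = 875/6.
On [2, 3], w = -2*s^3 + 4*s^2 + 18*s - 37 is on top; that piece has area ∫[2,3] (-2*s^3 + 4*s^2 + 18*s - 36) ds = 11/6.
Total enclosed area = 875/6 + 11/6 = 443/3.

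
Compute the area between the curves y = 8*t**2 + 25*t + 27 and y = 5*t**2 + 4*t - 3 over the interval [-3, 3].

241

The difference (8*t**2 + 25*t + 27) - (5*t**2 + 4*t - 3) = 3*t**2 + 21*t + 30 changes sign at t = -2 inside [-3, 3], so split the integral there.
∫[-3,-2] (3*t**2 + 21*t + 30) dt = -7/2; the area of that piece is 7/2.
∫[-2,3] (3*t**2 + 21*t + 30) dt = 475/2.
Total area = 7/2 + 475/2 = 241.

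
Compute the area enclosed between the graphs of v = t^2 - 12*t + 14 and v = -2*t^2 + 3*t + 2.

27/2

Set the curves equal: t^2 - 12*t + 14 = -2*t^2 + 3*t + 2, so 3*t^2 - 15*t + 12 = 0, which factors as 3*(t - 4)*(t - 1) = 0. The curves meet at t = 1, 4.
On [1, 4], v = -2*t^2 + 3*t + 2 is on top; that piece has area ∫[1,4] (-(3*t^2 - 15*t + 12)) dt = 27/2.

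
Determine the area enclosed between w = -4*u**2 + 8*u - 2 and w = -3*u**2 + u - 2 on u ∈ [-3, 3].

63

The difference (-4*u**2 + 8*u - 2) - (-3*u**2 + u - 2) = -u**2 + 7*u changes sign at u = 0 inside [-3, 3], so split the integral there.
∫[-3,0] (-u**2 + 7*u) du = -81/2; the area of that piece is 81/2.
∫[0,3] (-u**2 + 7*u) du = 45/2.
Total area = 81/2 + 45/2 = 63.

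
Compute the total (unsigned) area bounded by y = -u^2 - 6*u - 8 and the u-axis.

The curve meets the u-axis where -u^2 - 6*u - 8 = 0, i.e. -(u + 2)*(u + 4) = 0, at u = -4, -2.
On [-4, -2] the curve lies above the axis; ∫[-4,-2] (-u^2 - 6*u - 8) du = 4/3, giving area 4/3.

4/3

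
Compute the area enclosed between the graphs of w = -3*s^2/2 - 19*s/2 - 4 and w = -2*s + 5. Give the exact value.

Set the curves equal: -3*s^2/2 - 19*s/2 - 4 = -2*s + 5, so -3*s^2/2 - 15*s/2 - 9 = 0, which factors as -3*(s + 2)*(s + 3)/2 = 0. The curves meet at s = -3, -2.
On [-3, -2], w = -3*s^2/2 - 19*s/2 - 4 is on top; that piece has area ∫[-3,-2] (-3*s^2/2 - 15*s/2 - 9) ds = 1/4.

1/4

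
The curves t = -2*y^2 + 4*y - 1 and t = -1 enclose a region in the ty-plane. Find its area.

8/3

Both boundary curves give t as a function of y, so integrate with respect to y. Setting them equal: -2*y^2 + 4*y = 0, i.e. -2*y*(y - 2) = 0, so they meet at y = 0, 2.
For y in [0, 2], t = -2*y^2 + 4*y - 1 is on the right; area = ∫[0,2] (-2*y^2 + 4*y) dy = 8/3.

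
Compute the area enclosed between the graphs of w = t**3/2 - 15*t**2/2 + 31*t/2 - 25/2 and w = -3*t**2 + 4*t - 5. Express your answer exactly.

4

Set the curves equal: t**3/2 - 15*t**2/2 + 31*t/2 - 25/2 = -3*t**2 + 4*t - 5, so t**3/2 - 9*t**2/2 + 23*t/2 - 15/2 = 0, which factors as (t - 5)*(t - 3)*(t - 1)/2 = 0. The curves meet at t = 1, 3, 5.
On [1, 3], w = t**3/2 - 15*t**2/2 + 31*t/2 - 25/2 is on top; that piece has area ∫[1,3] (t**3/2 - 9*t**2/2 + 23*t/2 - 15/2) dt = 2.
On [3, 5], w = -3*t**2 + 4*t - 5 is on top; that piece has area ∫[3,5] (-(t**3/2 - 9*t**2/2 + 23*t/2 - 15/2)) dt = 2.
Total enclosed area = 2 + 2 = 4.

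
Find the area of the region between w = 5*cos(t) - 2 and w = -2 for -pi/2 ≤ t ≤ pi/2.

10

On [-pi/2, pi/2], (5*cos(t) - 2) - (-2) = 5*cos(t) is ≥ 0 throughout, so the area is a single integral of |5*cos(t)|.
∫[-pi/2,pi/2] (5*cos(t)) dt = 10.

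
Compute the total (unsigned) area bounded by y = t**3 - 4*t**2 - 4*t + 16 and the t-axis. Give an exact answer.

The curve meets the t-axis where t**3 - 4*t**2 - 4*t + 16 = 0, i.e. (t - 4)*(t - 2)*(t + 2) = 0, at t = -2, 2, 4.
On [-2, 2] the curve lies above the axis; ∫[-2,2] (t**3 - 4*t**2 - 4*t + 16) dt = 128/3, giving area 128/3.
On [2, 4] the curve lies below the axis; ∫[2,4] (t**3 - 4*t**2 - 4*t + 16) dt = -20/3, giving area 20/3.
Total area = 128/3 + 20/3 = 148/3.

148/3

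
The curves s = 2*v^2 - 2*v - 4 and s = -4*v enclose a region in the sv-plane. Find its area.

9

Both boundary curves give s as a function of v, so integrate with respect to v. Setting them equal: 2*v^2 + 2*v - 4 = 0, i.e. 2*(v - 1)*(v + 2) = 0, so they meet at v = -2, 1.
For v in [-2, 1], s = 2*v^2 - 2*v - 4 is on the left; area = ∫[-2,1] (-(2*v^2 + 2*v - 4)) dv = 9.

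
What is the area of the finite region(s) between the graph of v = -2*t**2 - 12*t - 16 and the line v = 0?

The curve meets the t-axis where -2*t**2 - 12*t - 16 = 0, i.e. -2*(t + 2)*(t + 4) = 0, at t = -4, -2.
On [-4, -2] the curve lies above the axis; ∫[-4,-2] (-2*t**2 - 12*t - 16) dt = 8/3, giving area 8/3.

8/3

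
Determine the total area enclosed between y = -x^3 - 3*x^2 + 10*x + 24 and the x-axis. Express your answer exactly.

407/4

The curve meets the x-axis where -x^3 - 3*x^2 + 10*x + 24 = 0, i.e. -(x - 3)*(x + 2)*(x + 4) = 0, at x = -4, -2, 3.
On [-4, -2] the curve lies below the axis; ∫[-4,-2] (-x^3 - 3*x^2 + 10*x + 24) dx = -8, giving area 8.
On [-2, 3] the curve lies above the axis; ∫[-2,3] (-x^3 - 3*x^2 + 10*x + 24) dx = 375/4, giving area 375/4.
Total area = 8 + 375/4 = 407/4.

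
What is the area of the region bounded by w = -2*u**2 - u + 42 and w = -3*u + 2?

243

Set the curves equal: -2*u**2 - u + 42 = -3*u + 2, so -2*u**2 + 2*u + 40 = 0, which factors as -2*(u - 5)*(u + 4) = 0. The curves meet at u = -4, 5.
On [-4, 5], w = -2*u**2 - u + 42 is on top; that piece has area ∫[-4,5] (-2*u**2 + 2*u + 40) du = 243.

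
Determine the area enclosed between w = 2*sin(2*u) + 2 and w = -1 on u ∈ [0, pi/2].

2 + 3*pi/2

On [0, pi/2], (2*sin(2*u) + 2) - (-1) = 2*sin(2*u) + 3 is ≥ 0 throughout, so the area is a single integral of |2*sin(2*u) + 3|.
∫[0,pi/2] (2*sin(2*u) + 3) du = 2 + 3*pi/2.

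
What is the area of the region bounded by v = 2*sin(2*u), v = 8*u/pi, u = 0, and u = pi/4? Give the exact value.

On [0, pi/4], (2*sin(2*u)) - (8*u/pi) = -8*u/pi + 2*sin(2*u) is ≥ 0 throughout, so the area is a single integral of |-8*u/pi + 2*sin(2*u)|.
∫[0,pi/4] (-8*u/pi + 2*sin(2*u)) du = 1 - pi/4.

1 - pi/4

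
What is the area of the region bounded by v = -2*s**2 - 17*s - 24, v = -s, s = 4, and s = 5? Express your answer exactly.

On [4, 5], (-2*s**2 - 17*s - 24) - (-s) = -2*s**2 - 16*s - 24 is ≤ 0 throughout, so the area is a single integral of |-2*s**2 - 16*s - 24|.
∫[4,5] (-2*s**2 - 16*s - 24) ds = -410/3; the area of that piece is 410/3.

410/3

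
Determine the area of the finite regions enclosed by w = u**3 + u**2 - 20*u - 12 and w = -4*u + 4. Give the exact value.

863/6

Set the curves equal: u**3 + u**2 - 20*u - 12 = -4*u + 4, so u**3 + u**2 - 16*u - 16 = 0, which factors as (u - 4)*(u + 1)*(u + 4) = 0. The curves meet at u = -4, -1, 4.
On [-4, -1], w = u**3 + u**2 - 20*u - 12 is on top; that piece has area ∫[-4,-1] (u**3 + u**2 - 16*u - 16) du = 117/4.
On [-1, 4], w = -4*u + 4 is on top; that piece has area ∫[-1,4] (-(u**3 + u**2 - 16*u - 16)) du = 1375/12.
Total enclosed area = 117/4 + 1375/12 = 863/6.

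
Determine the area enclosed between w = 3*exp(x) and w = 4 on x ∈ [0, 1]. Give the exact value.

The difference (3*exp(x)) - (4) = 3*exp(x) - 4 changes sign at x = log(4/3) inside [0, 1], so split the integral there.
∫[0,log(4/3)] (3*exp(x) - 4) dx = log(81/256) + 1; the area of that piece is -1 + log(256/81).
∫[log(4/3),1] (3*exp(x) - 4) dx = -8 - 4*log(3) + 8*log(2) + 3*exp(1).
Total area = (-1 + log(256/81)) + (-8 - 4*log(3) + 8*log(2) + 3*exp(1)) = -9 - 8*log(3) + 3*exp(1) + 16*log(2).

-9 - 8*log(3) + 3*exp(1) + 16*log(2)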